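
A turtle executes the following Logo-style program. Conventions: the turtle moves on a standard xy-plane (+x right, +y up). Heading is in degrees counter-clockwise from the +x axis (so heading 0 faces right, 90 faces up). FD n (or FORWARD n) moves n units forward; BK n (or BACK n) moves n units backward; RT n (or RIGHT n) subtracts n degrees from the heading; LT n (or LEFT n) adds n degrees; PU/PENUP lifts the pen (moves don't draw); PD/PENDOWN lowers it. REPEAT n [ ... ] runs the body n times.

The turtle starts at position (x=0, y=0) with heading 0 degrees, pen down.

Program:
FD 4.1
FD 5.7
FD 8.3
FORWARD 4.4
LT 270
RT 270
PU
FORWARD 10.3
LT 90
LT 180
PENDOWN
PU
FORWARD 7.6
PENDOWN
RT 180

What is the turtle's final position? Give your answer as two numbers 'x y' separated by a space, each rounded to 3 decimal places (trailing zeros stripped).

Answer: 32.8 -7.6

Derivation:
Executing turtle program step by step:
Start: pos=(0,0), heading=0, pen down
FD 4.1: (0,0) -> (4.1,0) [heading=0, draw]
FD 5.7: (4.1,0) -> (9.8,0) [heading=0, draw]
FD 8.3: (9.8,0) -> (18.1,0) [heading=0, draw]
FD 4.4: (18.1,0) -> (22.5,0) [heading=0, draw]
LT 270: heading 0 -> 270
RT 270: heading 270 -> 0
PU: pen up
FD 10.3: (22.5,0) -> (32.8,0) [heading=0, move]
LT 90: heading 0 -> 90
LT 180: heading 90 -> 270
PD: pen down
PU: pen up
FD 7.6: (32.8,0) -> (32.8,-7.6) [heading=270, move]
PD: pen down
RT 180: heading 270 -> 90
Final: pos=(32.8,-7.6), heading=90, 4 segment(s) drawn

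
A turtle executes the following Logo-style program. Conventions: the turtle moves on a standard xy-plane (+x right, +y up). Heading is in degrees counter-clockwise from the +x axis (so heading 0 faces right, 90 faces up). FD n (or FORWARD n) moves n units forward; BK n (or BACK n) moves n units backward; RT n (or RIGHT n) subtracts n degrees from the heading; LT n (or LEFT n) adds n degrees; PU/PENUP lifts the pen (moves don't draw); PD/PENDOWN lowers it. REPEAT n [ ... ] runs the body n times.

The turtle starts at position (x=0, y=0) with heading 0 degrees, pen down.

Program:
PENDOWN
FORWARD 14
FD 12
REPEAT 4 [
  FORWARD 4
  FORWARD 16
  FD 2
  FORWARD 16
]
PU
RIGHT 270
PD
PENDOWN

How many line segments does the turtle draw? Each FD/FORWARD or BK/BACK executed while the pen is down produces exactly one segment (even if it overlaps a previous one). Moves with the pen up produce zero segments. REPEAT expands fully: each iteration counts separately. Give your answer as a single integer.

Answer: 18

Derivation:
Executing turtle program step by step:
Start: pos=(0,0), heading=0, pen down
PD: pen down
FD 14: (0,0) -> (14,0) [heading=0, draw]
FD 12: (14,0) -> (26,0) [heading=0, draw]
REPEAT 4 [
  -- iteration 1/4 --
  FD 4: (26,0) -> (30,0) [heading=0, draw]
  FD 16: (30,0) -> (46,0) [heading=0, draw]
  FD 2: (46,0) -> (48,0) [heading=0, draw]
  FD 16: (48,0) -> (64,0) [heading=0, draw]
  -- iteration 2/4 --
  FD 4: (64,0) -> (68,0) [heading=0, draw]
  FD 16: (68,0) -> (84,0) [heading=0, draw]
  FD 2: (84,0) -> (86,0) [heading=0, draw]
  FD 16: (86,0) -> (102,0) [heading=0, draw]
  -- iteration 3/4 --
  FD 4: (102,0) -> (106,0) [heading=0, draw]
  FD 16: (106,0) -> (122,0) [heading=0, draw]
  FD 2: (122,0) -> (124,0) [heading=0, draw]
  FD 16: (124,0) -> (140,0) [heading=0, draw]
  -- iteration 4/4 --
  FD 4: (140,0) -> (144,0) [heading=0, draw]
  FD 16: (144,0) -> (160,0) [heading=0, draw]
  FD 2: (160,0) -> (162,0) [heading=0, draw]
  FD 16: (162,0) -> (178,0) [heading=0, draw]
]
PU: pen up
RT 270: heading 0 -> 90
PD: pen down
PD: pen down
Final: pos=(178,0), heading=90, 18 segment(s) drawn
Segments drawn: 18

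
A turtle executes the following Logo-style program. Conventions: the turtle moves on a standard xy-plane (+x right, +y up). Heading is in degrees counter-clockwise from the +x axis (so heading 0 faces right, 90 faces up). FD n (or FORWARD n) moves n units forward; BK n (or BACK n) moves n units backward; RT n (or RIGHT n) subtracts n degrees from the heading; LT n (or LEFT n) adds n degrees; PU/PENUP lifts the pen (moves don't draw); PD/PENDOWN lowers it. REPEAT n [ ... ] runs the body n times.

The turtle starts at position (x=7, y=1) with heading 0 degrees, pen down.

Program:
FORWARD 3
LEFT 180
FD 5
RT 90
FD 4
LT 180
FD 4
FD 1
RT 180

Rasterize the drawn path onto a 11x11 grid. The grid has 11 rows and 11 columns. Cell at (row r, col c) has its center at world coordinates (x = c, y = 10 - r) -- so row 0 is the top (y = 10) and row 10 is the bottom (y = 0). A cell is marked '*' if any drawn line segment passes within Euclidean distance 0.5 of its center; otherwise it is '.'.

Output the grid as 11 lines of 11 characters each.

Answer: ...........
...........
...........
...........
...........
.....*.....
.....*.....
.....*.....
.....*.....
.....******
.....*.....

Derivation:
Segment 0: (7,1) -> (10,1)
Segment 1: (10,1) -> (5,1)
Segment 2: (5,1) -> (5,5)
Segment 3: (5,5) -> (5,1)
Segment 4: (5,1) -> (5,0)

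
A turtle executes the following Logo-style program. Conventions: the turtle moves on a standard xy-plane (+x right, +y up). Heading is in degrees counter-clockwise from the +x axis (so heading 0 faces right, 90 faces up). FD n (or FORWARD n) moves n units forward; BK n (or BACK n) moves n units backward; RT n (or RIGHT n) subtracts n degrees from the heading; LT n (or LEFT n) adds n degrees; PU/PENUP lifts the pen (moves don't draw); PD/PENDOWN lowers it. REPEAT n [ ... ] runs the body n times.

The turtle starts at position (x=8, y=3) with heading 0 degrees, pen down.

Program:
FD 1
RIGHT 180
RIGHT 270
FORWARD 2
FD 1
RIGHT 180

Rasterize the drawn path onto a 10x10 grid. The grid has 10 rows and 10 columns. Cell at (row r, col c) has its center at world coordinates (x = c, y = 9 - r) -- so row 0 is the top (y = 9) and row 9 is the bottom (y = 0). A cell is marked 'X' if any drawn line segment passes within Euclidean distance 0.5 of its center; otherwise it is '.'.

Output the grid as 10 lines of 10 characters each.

Answer: ..........
..........
..........
..........
..........
..........
........XX
.........X
.........X
.........X

Derivation:
Segment 0: (8,3) -> (9,3)
Segment 1: (9,3) -> (9,1)
Segment 2: (9,1) -> (9,0)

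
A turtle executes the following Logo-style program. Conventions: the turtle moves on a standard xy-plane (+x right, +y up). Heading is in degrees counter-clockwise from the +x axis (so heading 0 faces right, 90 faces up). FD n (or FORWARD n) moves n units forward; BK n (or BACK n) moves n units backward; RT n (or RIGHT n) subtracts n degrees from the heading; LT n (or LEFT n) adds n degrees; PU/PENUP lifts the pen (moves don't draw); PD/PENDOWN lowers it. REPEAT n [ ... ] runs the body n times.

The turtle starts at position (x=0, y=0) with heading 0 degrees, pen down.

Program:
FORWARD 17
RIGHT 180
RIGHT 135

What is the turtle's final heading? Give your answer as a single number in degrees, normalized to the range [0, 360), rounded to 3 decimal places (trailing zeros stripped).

Executing turtle program step by step:
Start: pos=(0,0), heading=0, pen down
FD 17: (0,0) -> (17,0) [heading=0, draw]
RT 180: heading 0 -> 180
RT 135: heading 180 -> 45
Final: pos=(17,0), heading=45, 1 segment(s) drawn

Answer: 45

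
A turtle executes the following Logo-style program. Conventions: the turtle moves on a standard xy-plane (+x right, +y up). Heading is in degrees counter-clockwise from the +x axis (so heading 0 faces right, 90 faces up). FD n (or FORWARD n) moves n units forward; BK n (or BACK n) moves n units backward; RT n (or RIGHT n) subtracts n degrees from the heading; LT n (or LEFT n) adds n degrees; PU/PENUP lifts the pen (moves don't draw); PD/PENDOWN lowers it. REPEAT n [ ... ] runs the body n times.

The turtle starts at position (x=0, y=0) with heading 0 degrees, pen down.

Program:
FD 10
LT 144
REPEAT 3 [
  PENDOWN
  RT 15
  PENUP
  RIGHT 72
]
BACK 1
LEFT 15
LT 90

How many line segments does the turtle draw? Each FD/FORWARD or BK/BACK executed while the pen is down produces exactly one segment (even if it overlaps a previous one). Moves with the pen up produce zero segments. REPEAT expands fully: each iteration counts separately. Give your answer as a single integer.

Answer: 1

Derivation:
Executing turtle program step by step:
Start: pos=(0,0), heading=0, pen down
FD 10: (0,0) -> (10,0) [heading=0, draw]
LT 144: heading 0 -> 144
REPEAT 3 [
  -- iteration 1/3 --
  PD: pen down
  RT 15: heading 144 -> 129
  PU: pen up
  RT 72: heading 129 -> 57
  -- iteration 2/3 --
  PD: pen down
  RT 15: heading 57 -> 42
  PU: pen up
  RT 72: heading 42 -> 330
  -- iteration 3/3 --
  PD: pen down
  RT 15: heading 330 -> 315
  PU: pen up
  RT 72: heading 315 -> 243
]
BK 1: (10,0) -> (10.454,0.891) [heading=243, move]
LT 15: heading 243 -> 258
LT 90: heading 258 -> 348
Final: pos=(10.454,0.891), heading=348, 1 segment(s) drawn
Segments drawn: 1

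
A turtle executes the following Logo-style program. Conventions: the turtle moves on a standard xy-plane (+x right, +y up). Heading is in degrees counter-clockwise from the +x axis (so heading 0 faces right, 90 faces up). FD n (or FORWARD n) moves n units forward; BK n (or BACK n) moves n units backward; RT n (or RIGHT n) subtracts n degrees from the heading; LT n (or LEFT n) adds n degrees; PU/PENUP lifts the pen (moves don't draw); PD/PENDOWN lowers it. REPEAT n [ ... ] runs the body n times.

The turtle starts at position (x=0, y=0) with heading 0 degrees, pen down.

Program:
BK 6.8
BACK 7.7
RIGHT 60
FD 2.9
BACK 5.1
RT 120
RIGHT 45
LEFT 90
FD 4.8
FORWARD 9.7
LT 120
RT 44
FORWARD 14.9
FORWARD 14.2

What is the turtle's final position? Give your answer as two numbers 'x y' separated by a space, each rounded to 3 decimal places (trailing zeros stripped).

Answer: -10.865 -33.291

Derivation:
Executing turtle program step by step:
Start: pos=(0,0), heading=0, pen down
BK 6.8: (0,0) -> (-6.8,0) [heading=0, draw]
BK 7.7: (-6.8,0) -> (-14.5,0) [heading=0, draw]
RT 60: heading 0 -> 300
FD 2.9: (-14.5,0) -> (-13.05,-2.511) [heading=300, draw]
BK 5.1: (-13.05,-2.511) -> (-15.6,1.905) [heading=300, draw]
RT 120: heading 300 -> 180
RT 45: heading 180 -> 135
LT 90: heading 135 -> 225
FD 4.8: (-15.6,1.905) -> (-18.994,-1.489) [heading=225, draw]
FD 9.7: (-18.994,-1.489) -> (-25.853,-8.348) [heading=225, draw]
LT 120: heading 225 -> 345
RT 44: heading 345 -> 301
FD 14.9: (-25.853,-8.348) -> (-18.179,-21.12) [heading=301, draw]
FD 14.2: (-18.179,-21.12) -> (-10.865,-33.291) [heading=301, draw]
Final: pos=(-10.865,-33.291), heading=301, 8 segment(s) drawn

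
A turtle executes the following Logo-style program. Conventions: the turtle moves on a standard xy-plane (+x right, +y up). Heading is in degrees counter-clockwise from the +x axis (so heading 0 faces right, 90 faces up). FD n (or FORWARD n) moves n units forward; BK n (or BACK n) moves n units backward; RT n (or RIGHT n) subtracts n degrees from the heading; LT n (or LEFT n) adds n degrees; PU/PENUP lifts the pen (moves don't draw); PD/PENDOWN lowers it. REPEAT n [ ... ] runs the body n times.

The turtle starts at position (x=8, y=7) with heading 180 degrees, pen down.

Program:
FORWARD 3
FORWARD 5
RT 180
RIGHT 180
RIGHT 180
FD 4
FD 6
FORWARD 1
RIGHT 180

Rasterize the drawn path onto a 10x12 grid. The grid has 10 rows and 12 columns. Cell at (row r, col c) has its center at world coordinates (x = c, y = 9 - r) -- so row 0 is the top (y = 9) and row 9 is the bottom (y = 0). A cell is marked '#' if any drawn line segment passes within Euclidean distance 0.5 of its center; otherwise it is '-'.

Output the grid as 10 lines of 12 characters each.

Segment 0: (8,7) -> (5,7)
Segment 1: (5,7) -> (0,7)
Segment 2: (0,7) -> (4,7)
Segment 3: (4,7) -> (10,7)
Segment 4: (10,7) -> (11,7)

Answer: ------------
------------
############
------------
------------
------------
------------
------------
------------
------------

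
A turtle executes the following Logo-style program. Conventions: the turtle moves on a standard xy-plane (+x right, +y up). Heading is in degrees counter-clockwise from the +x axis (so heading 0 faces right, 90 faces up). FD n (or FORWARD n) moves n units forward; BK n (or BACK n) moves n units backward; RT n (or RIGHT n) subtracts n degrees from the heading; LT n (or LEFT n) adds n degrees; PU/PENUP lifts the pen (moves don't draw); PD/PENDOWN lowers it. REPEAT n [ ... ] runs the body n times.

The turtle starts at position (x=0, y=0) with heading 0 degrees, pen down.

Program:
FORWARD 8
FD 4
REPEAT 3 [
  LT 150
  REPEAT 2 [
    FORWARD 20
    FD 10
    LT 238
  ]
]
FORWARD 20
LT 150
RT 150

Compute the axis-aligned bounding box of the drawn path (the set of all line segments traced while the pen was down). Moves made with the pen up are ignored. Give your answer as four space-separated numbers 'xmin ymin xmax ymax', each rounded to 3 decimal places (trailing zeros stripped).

Answer: -13.981 -2.182 65.126 53.955

Derivation:
Executing turtle program step by step:
Start: pos=(0,0), heading=0, pen down
FD 8: (0,0) -> (8,0) [heading=0, draw]
FD 4: (8,0) -> (12,0) [heading=0, draw]
REPEAT 3 [
  -- iteration 1/3 --
  LT 150: heading 0 -> 150
  REPEAT 2 [
    -- iteration 1/2 --
    FD 20: (12,0) -> (-5.321,10) [heading=150, draw]
    FD 10: (-5.321,10) -> (-13.981,15) [heading=150, draw]
    LT 238: heading 150 -> 28
    -- iteration 2/2 --
    FD 20: (-13.981,15) -> (3.678,24.389) [heading=28, draw]
    FD 10: (3.678,24.389) -> (12.508,29.084) [heading=28, draw]
    LT 238: heading 28 -> 266
  ]
  -- iteration 2/3 --
  LT 150: heading 266 -> 56
  REPEAT 2 [
    -- iteration 1/2 --
    FD 20: (12.508,29.084) -> (23.692,45.665) [heading=56, draw]
    FD 10: (23.692,45.665) -> (29.283,53.955) [heading=56, draw]
    LT 238: heading 56 -> 294
    -- iteration 2/2 --
    FD 20: (29.283,53.955) -> (37.418,35.684) [heading=294, draw]
    FD 10: (37.418,35.684) -> (41.486,26.549) [heading=294, draw]
    LT 238: heading 294 -> 172
  ]
  -- iteration 3/3 --
  LT 150: heading 172 -> 322
  REPEAT 2 [
    -- iteration 1/2 --
    FD 20: (41.486,26.549) -> (57.246,14.236) [heading=322, draw]
    FD 10: (57.246,14.236) -> (65.126,8.079) [heading=322, draw]
    LT 238: heading 322 -> 200
    -- iteration 2/2 --
    FD 20: (65.126,8.079) -> (46.332,1.239) [heading=200, draw]
    FD 10: (46.332,1.239) -> (36.935,-2.182) [heading=200, draw]
    LT 238: heading 200 -> 78
  ]
]
FD 20: (36.935,-2.182) -> (41.093,17.381) [heading=78, draw]
LT 150: heading 78 -> 228
RT 150: heading 228 -> 78
Final: pos=(41.093,17.381), heading=78, 15 segment(s) drawn

Segment endpoints: x in {-13.981, -5.321, 0, 3.678, 8, 12, 12.508, 23.692, 29.283, 36.935, 37.418, 41.093, 41.486, 46.332, 57.246, 65.126}, y in {-2.182, 0, 1.239, 8.079, 10, 14.236, 15, 17.381, 24.389, 26.549, 29.084, 35.684, 45.665, 53.955}
xmin=-13.981, ymin=-2.182, xmax=65.126, ymax=53.955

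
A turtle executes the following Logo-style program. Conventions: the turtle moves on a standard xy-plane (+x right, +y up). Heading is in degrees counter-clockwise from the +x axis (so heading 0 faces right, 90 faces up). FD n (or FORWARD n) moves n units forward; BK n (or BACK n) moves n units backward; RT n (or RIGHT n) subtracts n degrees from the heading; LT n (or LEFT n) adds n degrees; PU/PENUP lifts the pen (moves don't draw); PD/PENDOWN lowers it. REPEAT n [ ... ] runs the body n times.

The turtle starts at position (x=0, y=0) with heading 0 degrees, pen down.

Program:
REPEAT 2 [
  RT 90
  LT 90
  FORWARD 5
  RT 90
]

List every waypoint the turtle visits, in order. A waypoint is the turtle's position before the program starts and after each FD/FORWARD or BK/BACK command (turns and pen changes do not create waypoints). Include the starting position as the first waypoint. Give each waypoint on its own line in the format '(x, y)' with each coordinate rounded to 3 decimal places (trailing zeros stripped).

Answer: (0, 0)
(5, 0)
(5, -5)

Derivation:
Executing turtle program step by step:
Start: pos=(0,0), heading=0, pen down
REPEAT 2 [
  -- iteration 1/2 --
  RT 90: heading 0 -> 270
  LT 90: heading 270 -> 0
  FD 5: (0,0) -> (5,0) [heading=0, draw]
  RT 90: heading 0 -> 270
  -- iteration 2/2 --
  RT 90: heading 270 -> 180
  LT 90: heading 180 -> 270
  FD 5: (5,0) -> (5,-5) [heading=270, draw]
  RT 90: heading 270 -> 180
]
Final: pos=(5,-5), heading=180, 2 segment(s) drawn
Waypoints (3 total):
(0, 0)
(5, 0)
(5, -5)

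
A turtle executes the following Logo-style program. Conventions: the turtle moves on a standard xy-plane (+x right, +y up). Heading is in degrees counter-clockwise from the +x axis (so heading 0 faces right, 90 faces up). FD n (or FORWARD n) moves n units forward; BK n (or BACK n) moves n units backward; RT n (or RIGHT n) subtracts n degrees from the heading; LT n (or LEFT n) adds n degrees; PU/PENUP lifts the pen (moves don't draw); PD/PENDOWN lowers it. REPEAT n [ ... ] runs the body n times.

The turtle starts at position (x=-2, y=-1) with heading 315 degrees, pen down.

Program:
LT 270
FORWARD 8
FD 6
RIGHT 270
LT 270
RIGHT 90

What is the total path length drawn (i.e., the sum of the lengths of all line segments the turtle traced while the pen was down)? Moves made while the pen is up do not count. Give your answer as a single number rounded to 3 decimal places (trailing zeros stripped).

Answer: 14

Derivation:
Executing turtle program step by step:
Start: pos=(-2,-1), heading=315, pen down
LT 270: heading 315 -> 225
FD 8: (-2,-1) -> (-7.657,-6.657) [heading=225, draw]
FD 6: (-7.657,-6.657) -> (-11.899,-10.899) [heading=225, draw]
RT 270: heading 225 -> 315
LT 270: heading 315 -> 225
RT 90: heading 225 -> 135
Final: pos=(-11.899,-10.899), heading=135, 2 segment(s) drawn

Segment lengths:
  seg 1: (-2,-1) -> (-7.657,-6.657), length = 8
  seg 2: (-7.657,-6.657) -> (-11.899,-10.899), length = 6
Total = 14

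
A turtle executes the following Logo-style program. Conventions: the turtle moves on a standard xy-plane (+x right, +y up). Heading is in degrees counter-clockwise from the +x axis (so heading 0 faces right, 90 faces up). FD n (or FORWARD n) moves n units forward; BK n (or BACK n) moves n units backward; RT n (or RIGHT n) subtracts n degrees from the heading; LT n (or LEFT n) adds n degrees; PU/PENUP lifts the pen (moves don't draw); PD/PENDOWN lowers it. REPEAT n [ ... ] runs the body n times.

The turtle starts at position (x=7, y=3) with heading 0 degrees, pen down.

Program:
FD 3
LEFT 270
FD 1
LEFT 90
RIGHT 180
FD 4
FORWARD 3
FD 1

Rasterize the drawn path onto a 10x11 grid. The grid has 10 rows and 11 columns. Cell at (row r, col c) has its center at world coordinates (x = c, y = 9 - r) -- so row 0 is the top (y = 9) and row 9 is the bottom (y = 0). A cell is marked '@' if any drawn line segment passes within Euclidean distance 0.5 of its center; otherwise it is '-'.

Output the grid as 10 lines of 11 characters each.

Answer: -----------
-----------
-----------
-----------
-----------
-----------
-------@@@@
--@@@@@@@@@
-----------
-----------

Derivation:
Segment 0: (7,3) -> (10,3)
Segment 1: (10,3) -> (10,2)
Segment 2: (10,2) -> (6,2)
Segment 3: (6,2) -> (3,2)
Segment 4: (3,2) -> (2,2)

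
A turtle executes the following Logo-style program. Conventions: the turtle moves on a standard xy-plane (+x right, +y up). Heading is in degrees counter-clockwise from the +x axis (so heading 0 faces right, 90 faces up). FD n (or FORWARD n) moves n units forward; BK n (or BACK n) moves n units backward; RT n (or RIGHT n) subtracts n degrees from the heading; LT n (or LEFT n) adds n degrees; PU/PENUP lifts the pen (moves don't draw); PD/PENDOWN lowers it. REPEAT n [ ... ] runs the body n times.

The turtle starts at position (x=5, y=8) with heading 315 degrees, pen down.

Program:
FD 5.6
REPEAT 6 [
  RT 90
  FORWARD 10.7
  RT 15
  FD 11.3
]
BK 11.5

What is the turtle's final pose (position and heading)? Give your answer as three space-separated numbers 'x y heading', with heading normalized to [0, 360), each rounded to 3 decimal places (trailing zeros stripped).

Executing turtle program step by step:
Start: pos=(5,8), heading=315, pen down
FD 5.6: (5,8) -> (8.96,4.04) [heading=315, draw]
REPEAT 6 [
  -- iteration 1/6 --
  RT 90: heading 315 -> 225
  FD 10.7: (8.96,4.04) -> (1.394,-3.526) [heading=225, draw]
  RT 15: heading 225 -> 210
  FD 11.3: (1.394,-3.526) -> (-8.392,-9.176) [heading=210, draw]
  -- iteration 2/6 --
  RT 90: heading 210 -> 120
  FD 10.7: (-8.392,-9.176) -> (-13.742,0.091) [heading=120, draw]
  RT 15: heading 120 -> 105
  FD 11.3: (-13.742,0.091) -> (-16.667,11.006) [heading=105, draw]
  -- iteration 3/6 --
  RT 90: heading 105 -> 15
  FD 10.7: (-16.667,11.006) -> (-6.332,13.775) [heading=15, draw]
  RT 15: heading 15 -> 0
  FD 11.3: (-6.332,13.775) -> (4.968,13.775) [heading=0, draw]
  -- iteration 4/6 --
  RT 90: heading 0 -> 270
  FD 10.7: (4.968,13.775) -> (4.968,3.075) [heading=270, draw]
  RT 15: heading 270 -> 255
  FD 11.3: (4.968,3.075) -> (2.044,-7.84) [heading=255, draw]
  -- iteration 5/6 --
  RT 90: heading 255 -> 165
  FD 10.7: (2.044,-7.84) -> (-8.292,-5.071) [heading=165, draw]
  RT 15: heading 165 -> 150
  FD 11.3: (-8.292,-5.071) -> (-18.078,0.579) [heading=150, draw]
  -- iteration 6/6 --
  RT 90: heading 150 -> 60
  FD 10.7: (-18.078,0.579) -> (-12.728,9.846) [heading=60, draw]
  RT 15: heading 60 -> 45
  FD 11.3: (-12.728,9.846) -> (-4.737,17.836) [heading=45, draw]
]
BK 11.5: (-4.737,17.836) -> (-12.869,9.704) [heading=45, draw]
Final: pos=(-12.869,9.704), heading=45, 14 segment(s) drawn

Answer: -12.869 9.704 45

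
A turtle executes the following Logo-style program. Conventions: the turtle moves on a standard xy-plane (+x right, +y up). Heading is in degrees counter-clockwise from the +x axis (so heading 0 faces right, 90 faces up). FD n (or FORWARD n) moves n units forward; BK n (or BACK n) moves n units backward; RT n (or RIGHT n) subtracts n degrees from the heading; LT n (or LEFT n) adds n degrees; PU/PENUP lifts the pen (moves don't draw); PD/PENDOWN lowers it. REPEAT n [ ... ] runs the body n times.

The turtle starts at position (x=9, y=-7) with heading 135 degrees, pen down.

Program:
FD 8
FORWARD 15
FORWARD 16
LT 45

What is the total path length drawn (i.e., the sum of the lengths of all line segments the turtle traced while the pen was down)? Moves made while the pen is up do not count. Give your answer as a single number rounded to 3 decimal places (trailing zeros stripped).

Executing turtle program step by step:
Start: pos=(9,-7), heading=135, pen down
FD 8: (9,-7) -> (3.343,-1.343) [heading=135, draw]
FD 15: (3.343,-1.343) -> (-7.263,9.263) [heading=135, draw]
FD 16: (-7.263,9.263) -> (-18.577,20.577) [heading=135, draw]
LT 45: heading 135 -> 180
Final: pos=(-18.577,20.577), heading=180, 3 segment(s) drawn

Segment lengths:
  seg 1: (9,-7) -> (3.343,-1.343), length = 8
  seg 2: (3.343,-1.343) -> (-7.263,9.263), length = 15
  seg 3: (-7.263,9.263) -> (-18.577,20.577), length = 16
Total = 39

Answer: 39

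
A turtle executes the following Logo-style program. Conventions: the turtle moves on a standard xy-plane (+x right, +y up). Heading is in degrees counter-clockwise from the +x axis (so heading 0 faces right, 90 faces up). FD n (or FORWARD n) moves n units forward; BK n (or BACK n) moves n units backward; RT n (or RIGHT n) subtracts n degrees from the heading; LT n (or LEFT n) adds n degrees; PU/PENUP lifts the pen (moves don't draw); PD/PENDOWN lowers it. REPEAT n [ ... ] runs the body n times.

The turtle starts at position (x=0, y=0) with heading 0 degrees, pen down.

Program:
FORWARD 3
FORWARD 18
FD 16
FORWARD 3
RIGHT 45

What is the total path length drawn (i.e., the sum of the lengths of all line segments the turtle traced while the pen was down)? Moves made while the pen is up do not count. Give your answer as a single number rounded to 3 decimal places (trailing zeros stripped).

Executing turtle program step by step:
Start: pos=(0,0), heading=0, pen down
FD 3: (0,0) -> (3,0) [heading=0, draw]
FD 18: (3,0) -> (21,0) [heading=0, draw]
FD 16: (21,0) -> (37,0) [heading=0, draw]
FD 3: (37,0) -> (40,0) [heading=0, draw]
RT 45: heading 0 -> 315
Final: pos=(40,0), heading=315, 4 segment(s) drawn

Segment lengths:
  seg 1: (0,0) -> (3,0), length = 3
  seg 2: (3,0) -> (21,0), length = 18
  seg 3: (21,0) -> (37,0), length = 16
  seg 4: (37,0) -> (40,0), length = 3
Total = 40

Answer: 40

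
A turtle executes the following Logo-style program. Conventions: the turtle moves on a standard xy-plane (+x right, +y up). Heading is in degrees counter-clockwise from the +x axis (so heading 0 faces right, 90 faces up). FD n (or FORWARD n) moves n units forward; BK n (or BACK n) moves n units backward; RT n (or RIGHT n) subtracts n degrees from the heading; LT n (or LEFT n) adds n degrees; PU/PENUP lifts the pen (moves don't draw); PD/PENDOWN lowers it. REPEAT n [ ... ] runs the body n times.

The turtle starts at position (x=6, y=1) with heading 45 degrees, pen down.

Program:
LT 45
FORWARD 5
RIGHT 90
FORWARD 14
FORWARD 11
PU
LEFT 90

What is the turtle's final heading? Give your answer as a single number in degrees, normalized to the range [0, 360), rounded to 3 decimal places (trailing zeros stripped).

Answer: 90

Derivation:
Executing turtle program step by step:
Start: pos=(6,1), heading=45, pen down
LT 45: heading 45 -> 90
FD 5: (6,1) -> (6,6) [heading=90, draw]
RT 90: heading 90 -> 0
FD 14: (6,6) -> (20,6) [heading=0, draw]
FD 11: (20,6) -> (31,6) [heading=0, draw]
PU: pen up
LT 90: heading 0 -> 90
Final: pos=(31,6), heading=90, 3 segment(s) drawn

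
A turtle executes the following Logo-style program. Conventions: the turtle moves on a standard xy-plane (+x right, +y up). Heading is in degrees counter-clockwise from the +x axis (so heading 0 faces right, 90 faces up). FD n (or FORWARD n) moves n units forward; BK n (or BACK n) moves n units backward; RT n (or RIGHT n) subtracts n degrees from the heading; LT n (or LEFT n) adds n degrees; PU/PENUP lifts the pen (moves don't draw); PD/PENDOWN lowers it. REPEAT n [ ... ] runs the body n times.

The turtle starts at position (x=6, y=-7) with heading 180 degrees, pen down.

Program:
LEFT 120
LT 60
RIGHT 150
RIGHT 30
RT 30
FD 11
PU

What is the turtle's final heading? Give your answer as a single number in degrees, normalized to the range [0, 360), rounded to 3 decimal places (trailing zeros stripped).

Executing turtle program step by step:
Start: pos=(6,-7), heading=180, pen down
LT 120: heading 180 -> 300
LT 60: heading 300 -> 0
RT 150: heading 0 -> 210
RT 30: heading 210 -> 180
RT 30: heading 180 -> 150
FD 11: (6,-7) -> (-3.526,-1.5) [heading=150, draw]
PU: pen up
Final: pos=(-3.526,-1.5), heading=150, 1 segment(s) drawn

Answer: 150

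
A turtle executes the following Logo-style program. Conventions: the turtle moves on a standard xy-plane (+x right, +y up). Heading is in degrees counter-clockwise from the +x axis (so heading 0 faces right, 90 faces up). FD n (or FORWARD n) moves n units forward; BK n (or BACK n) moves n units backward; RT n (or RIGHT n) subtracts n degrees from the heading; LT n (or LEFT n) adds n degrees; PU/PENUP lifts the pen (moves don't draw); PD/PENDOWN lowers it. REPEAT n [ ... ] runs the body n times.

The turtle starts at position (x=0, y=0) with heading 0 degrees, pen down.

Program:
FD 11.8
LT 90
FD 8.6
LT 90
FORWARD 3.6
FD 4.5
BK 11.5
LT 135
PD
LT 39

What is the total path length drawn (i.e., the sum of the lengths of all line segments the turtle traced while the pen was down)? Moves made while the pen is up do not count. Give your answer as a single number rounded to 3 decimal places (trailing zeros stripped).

Executing turtle program step by step:
Start: pos=(0,0), heading=0, pen down
FD 11.8: (0,0) -> (11.8,0) [heading=0, draw]
LT 90: heading 0 -> 90
FD 8.6: (11.8,0) -> (11.8,8.6) [heading=90, draw]
LT 90: heading 90 -> 180
FD 3.6: (11.8,8.6) -> (8.2,8.6) [heading=180, draw]
FD 4.5: (8.2,8.6) -> (3.7,8.6) [heading=180, draw]
BK 11.5: (3.7,8.6) -> (15.2,8.6) [heading=180, draw]
LT 135: heading 180 -> 315
PD: pen down
LT 39: heading 315 -> 354
Final: pos=(15.2,8.6), heading=354, 5 segment(s) drawn

Segment lengths:
  seg 1: (0,0) -> (11.8,0), length = 11.8
  seg 2: (11.8,0) -> (11.8,8.6), length = 8.6
  seg 3: (11.8,8.6) -> (8.2,8.6), length = 3.6
  seg 4: (8.2,8.6) -> (3.7,8.6), length = 4.5
  seg 5: (3.7,8.6) -> (15.2,8.6), length = 11.5
Total = 40

Answer: 40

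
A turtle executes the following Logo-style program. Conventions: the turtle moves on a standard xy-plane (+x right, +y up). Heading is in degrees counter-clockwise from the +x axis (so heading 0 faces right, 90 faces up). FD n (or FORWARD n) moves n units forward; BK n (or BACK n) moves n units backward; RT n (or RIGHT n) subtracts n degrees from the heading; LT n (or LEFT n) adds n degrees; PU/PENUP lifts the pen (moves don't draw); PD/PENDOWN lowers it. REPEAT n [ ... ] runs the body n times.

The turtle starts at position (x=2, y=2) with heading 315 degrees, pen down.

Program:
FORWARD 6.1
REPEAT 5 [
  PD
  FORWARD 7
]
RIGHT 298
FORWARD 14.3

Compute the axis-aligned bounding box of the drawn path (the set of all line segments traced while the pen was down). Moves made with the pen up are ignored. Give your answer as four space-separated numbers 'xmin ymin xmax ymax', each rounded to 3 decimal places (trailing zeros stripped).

Executing turtle program step by step:
Start: pos=(2,2), heading=315, pen down
FD 6.1: (2,2) -> (6.313,-2.313) [heading=315, draw]
REPEAT 5 [
  -- iteration 1/5 --
  PD: pen down
  FD 7: (6.313,-2.313) -> (11.263,-7.263) [heading=315, draw]
  -- iteration 2/5 --
  PD: pen down
  FD 7: (11.263,-7.263) -> (16.213,-12.213) [heading=315, draw]
  -- iteration 3/5 --
  PD: pen down
  FD 7: (16.213,-12.213) -> (21.163,-17.163) [heading=315, draw]
  -- iteration 4/5 --
  PD: pen down
  FD 7: (21.163,-17.163) -> (26.112,-22.112) [heading=315, draw]
  -- iteration 5/5 --
  PD: pen down
  FD 7: (26.112,-22.112) -> (31.062,-27.062) [heading=315, draw]
]
RT 298: heading 315 -> 17
FD 14.3: (31.062,-27.062) -> (44.737,-22.881) [heading=17, draw]
Final: pos=(44.737,-22.881), heading=17, 7 segment(s) drawn

Segment endpoints: x in {2, 6.313, 11.263, 16.213, 21.163, 26.112, 31.062, 44.737}, y in {-27.062, -22.881, -22.112, -17.163, -12.213, -7.263, -2.313, 2}
xmin=2, ymin=-27.062, xmax=44.737, ymax=2

Answer: 2 -27.062 44.737 2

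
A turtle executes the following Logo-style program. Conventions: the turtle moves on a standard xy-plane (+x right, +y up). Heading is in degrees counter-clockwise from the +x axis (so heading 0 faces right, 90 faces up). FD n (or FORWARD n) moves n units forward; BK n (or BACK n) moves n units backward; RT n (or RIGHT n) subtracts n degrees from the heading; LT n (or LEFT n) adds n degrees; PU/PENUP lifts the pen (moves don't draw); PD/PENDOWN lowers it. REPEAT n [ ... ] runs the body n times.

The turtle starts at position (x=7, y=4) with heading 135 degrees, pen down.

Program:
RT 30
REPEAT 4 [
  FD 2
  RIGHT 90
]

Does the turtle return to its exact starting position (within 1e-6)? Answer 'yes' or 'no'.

Answer: yes

Derivation:
Executing turtle program step by step:
Start: pos=(7,4), heading=135, pen down
RT 30: heading 135 -> 105
REPEAT 4 [
  -- iteration 1/4 --
  FD 2: (7,4) -> (6.482,5.932) [heading=105, draw]
  RT 90: heading 105 -> 15
  -- iteration 2/4 --
  FD 2: (6.482,5.932) -> (8.414,6.449) [heading=15, draw]
  RT 90: heading 15 -> 285
  -- iteration 3/4 --
  FD 2: (8.414,6.449) -> (8.932,4.518) [heading=285, draw]
  RT 90: heading 285 -> 195
  -- iteration 4/4 --
  FD 2: (8.932,4.518) -> (7,4) [heading=195, draw]
  RT 90: heading 195 -> 105
]
Final: pos=(7,4), heading=105, 4 segment(s) drawn

Start position: (7, 4)
Final position: (7, 4)
Distance = 0; < 1e-6 -> CLOSED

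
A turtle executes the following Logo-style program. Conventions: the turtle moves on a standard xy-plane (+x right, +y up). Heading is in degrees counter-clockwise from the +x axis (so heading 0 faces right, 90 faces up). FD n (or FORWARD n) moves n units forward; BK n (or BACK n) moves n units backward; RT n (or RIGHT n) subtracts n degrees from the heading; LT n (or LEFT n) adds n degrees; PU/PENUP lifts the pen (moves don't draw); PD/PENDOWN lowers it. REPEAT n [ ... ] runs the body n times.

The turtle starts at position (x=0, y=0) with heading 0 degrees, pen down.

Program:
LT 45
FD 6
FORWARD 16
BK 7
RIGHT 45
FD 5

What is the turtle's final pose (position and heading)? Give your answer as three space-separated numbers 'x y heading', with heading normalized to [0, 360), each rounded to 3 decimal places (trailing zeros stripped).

Answer: 15.607 10.607 0

Derivation:
Executing turtle program step by step:
Start: pos=(0,0), heading=0, pen down
LT 45: heading 0 -> 45
FD 6: (0,0) -> (4.243,4.243) [heading=45, draw]
FD 16: (4.243,4.243) -> (15.556,15.556) [heading=45, draw]
BK 7: (15.556,15.556) -> (10.607,10.607) [heading=45, draw]
RT 45: heading 45 -> 0
FD 5: (10.607,10.607) -> (15.607,10.607) [heading=0, draw]
Final: pos=(15.607,10.607), heading=0, 4 segment(s) drawn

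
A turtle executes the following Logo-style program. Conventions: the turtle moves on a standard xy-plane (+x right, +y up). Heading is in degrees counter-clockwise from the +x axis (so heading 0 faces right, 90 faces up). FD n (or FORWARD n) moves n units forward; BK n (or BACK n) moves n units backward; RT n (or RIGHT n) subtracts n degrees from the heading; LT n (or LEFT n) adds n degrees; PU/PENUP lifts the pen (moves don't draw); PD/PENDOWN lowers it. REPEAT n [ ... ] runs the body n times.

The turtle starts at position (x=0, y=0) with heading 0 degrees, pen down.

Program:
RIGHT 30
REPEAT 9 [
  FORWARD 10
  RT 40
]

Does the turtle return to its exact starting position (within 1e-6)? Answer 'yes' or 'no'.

Executing turtle program step by step:
Start: pos=(0,0), heading=0, pen down
RT 30: heading 0 -> 330
REPEAT 9 [
  -- iteration 1/9 --
  FD 10: (0,0) -> (8.66,-5) [heading=330, draw]
  RT 40: heading 330 -> 290
  -- iteration 2/9 --
  FD 10: (8.66,-5) -> (12.08,-14.397) [heading=290, draw]
  RT 40: heading 290 -> 250
  -- iteration 3/9 --
  FD 10: (12.08,-14.397) -> (8.66,-23.794) [heading=250, draw]
  RT 40: heading 250 -> 210
  -- iteration 4/9 --
  FD 10: (8.66,-23.794) -> (0,-28.794) [heading=210, draw]
  RT 40: heading 210 -> 170
  -- iteration 5/9 --
  FD 10: (0,-28.794) -> (-9.848,-27.057) [heading=170, draw]
  RT 40: heading 170 -> 130
  -- iteration 6/9 --
  FD 10: (-9.848,-27.057) -> (-16.276,-19.397) [heading=130, draw]
  RT 40: heading 130 -> 90
  -- iteration 7/9 --
  FD 10: (-16.276,-19.397) -> (-16.276,-9.397) [heading=90, draw]
  RT 40: heading 90 -> 50
  -- iteration 8/9 --
  FD 10: (-16.276,-9.397) -> (-9.848,-1.736) [heading=50, draw]
  RT 40: heading 50 -> 10
  -- iteration 9/9 --
  FD 10: (-9.848,-1.736) -> (0,0) [heading=10, draw]
  RT 40: heading 10 -> 330
]
Final: pos=(0,0), heading=330, 9 segment(s) drawn

Start position: (0, 0)
Final position: (0, 0)
Distance = 0; < 1e-6 -> CLOSED

Answer: yes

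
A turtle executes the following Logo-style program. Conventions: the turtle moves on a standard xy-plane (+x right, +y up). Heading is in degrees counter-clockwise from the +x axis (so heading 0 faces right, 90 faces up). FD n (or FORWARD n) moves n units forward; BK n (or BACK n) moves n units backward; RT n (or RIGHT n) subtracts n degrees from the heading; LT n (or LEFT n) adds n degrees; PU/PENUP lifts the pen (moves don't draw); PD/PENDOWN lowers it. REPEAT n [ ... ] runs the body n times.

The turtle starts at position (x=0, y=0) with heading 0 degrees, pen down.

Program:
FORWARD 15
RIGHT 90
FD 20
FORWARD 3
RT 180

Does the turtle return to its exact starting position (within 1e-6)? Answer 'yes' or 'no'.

Executing turtle program step by step:
Start: pos=(0,0), heading=0, pen down
FD 15: (0,0) -> (15,0) [heading=0, draw]
RT 90: heading 0 -> 270
FD 20: (15,0) -> (15,-20) [heading=270, draw]
FD 3: (15,-20) -> (15,-23) [heading=270, draw]
RT 180: heading 270 -> 90
Final: pos=(15,-23), heading=90, 3 segment(s) drawn

Start position: (0, 0)
Final position: (15, -23)
Distance = 27.459; >= 1e-6 -> NOT closed

Answer: no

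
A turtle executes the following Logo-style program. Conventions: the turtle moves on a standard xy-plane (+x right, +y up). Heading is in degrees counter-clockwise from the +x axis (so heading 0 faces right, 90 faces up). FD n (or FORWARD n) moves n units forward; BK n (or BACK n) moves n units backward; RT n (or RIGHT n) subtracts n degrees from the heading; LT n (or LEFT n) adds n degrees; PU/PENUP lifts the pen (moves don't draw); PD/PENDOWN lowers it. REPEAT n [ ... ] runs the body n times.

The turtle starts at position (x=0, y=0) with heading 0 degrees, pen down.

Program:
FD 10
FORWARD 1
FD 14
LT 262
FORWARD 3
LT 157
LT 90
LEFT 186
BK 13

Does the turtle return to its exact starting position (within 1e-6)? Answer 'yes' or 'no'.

Executing turtle program step by step:
Start: pos=(0,0), heading=0, pen down
FD 10: (0,0) -> (10,0) [heading=0, draw]
FD 1: (10,0) -> (11,0) [heading=0, draw]
FD 14: (11,0) -> (25,0) [heading=0, draw]
LT 262: heading 0 -> 262
FD 3: (25,0) -> (24.582,-2.971) [heading=262, draw]
LT 157: heading 262 -> 59
LT 90: heading 59 -> 149
LT 186: heading 149 -> 335
BK 13: (24.582,-2.971) -> (12.8,2.523) [heading=335, draw]
Final: pos=(12.8,2.523), heading=335, 5 segment(s) drawn

Start position: (0, 0)
Final position: (12.8, 2.523)
Distance = 13.047; >= 1e-6 -> NOT closed

Answer: no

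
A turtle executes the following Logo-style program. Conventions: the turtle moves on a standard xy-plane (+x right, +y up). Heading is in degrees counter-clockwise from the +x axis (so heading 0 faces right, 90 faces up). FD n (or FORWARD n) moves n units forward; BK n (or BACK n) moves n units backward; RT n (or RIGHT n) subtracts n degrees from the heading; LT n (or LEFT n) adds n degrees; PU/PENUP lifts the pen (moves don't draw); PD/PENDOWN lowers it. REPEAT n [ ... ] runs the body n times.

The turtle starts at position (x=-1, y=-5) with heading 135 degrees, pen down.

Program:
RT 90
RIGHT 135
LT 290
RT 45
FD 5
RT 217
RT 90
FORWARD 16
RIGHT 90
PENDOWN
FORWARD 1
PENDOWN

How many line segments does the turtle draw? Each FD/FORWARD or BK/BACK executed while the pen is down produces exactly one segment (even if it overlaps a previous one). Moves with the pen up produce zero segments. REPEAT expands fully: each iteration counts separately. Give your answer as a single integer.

Answer: 3

Derivation:
Executing turtle program step by step:
Start: pos=(-1,-5), heading=135, pen down
RT 90: heading 135 -> 45
RT 135: heading 45 -> 270
LT 290: heading 270 -> 200
RT 45: heading 200 -> 155
FD 5: (-1,-5) -> (-5.532,-2.887) [heading=155, draw]
RT 217: heading 155 -> 298
RT 90: heading 298 -> 208
FD 16: (-5.532,-2.887) -> (-19.659,-10.398) [heading=208, draw]
RT 90: heading 208 -> 118
PD: pen down
FD 1: (-19.659,-10.398) -> (-20.128,-9.516) [heading=118, draw]
PD: pen down
Final: pos=(-20.128,-9.516), heading=118, 3 segment(s) drawn
Segments drawn: 3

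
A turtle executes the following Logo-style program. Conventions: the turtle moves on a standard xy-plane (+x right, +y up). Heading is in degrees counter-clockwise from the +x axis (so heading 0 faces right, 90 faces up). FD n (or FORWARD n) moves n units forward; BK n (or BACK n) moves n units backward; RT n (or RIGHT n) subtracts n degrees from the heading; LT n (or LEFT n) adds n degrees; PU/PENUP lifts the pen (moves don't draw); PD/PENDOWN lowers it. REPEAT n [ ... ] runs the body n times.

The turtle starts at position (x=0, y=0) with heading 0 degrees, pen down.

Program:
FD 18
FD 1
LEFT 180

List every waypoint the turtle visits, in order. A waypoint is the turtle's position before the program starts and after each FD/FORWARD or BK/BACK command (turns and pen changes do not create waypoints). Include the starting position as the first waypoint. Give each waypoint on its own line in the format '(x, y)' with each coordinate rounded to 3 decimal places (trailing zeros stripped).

Answer: (0, 0)
(18, 0)
(19, 0)

Derivation:
Executing turtle program step by step:
Start: pos=(0,0), heading=0, pen down
FD 18: (0,0) -> (18,0) [heading=0, draw]
FD 1: (18,0) -> (19,0) [heading=0, draw]
LT 180: heading 0 -> 180
Final: pos=(19,0), heading=180, 2 segment(s) drawn
Waypoints (3 total):
(0, 0)
(18, 0)
(19, 0)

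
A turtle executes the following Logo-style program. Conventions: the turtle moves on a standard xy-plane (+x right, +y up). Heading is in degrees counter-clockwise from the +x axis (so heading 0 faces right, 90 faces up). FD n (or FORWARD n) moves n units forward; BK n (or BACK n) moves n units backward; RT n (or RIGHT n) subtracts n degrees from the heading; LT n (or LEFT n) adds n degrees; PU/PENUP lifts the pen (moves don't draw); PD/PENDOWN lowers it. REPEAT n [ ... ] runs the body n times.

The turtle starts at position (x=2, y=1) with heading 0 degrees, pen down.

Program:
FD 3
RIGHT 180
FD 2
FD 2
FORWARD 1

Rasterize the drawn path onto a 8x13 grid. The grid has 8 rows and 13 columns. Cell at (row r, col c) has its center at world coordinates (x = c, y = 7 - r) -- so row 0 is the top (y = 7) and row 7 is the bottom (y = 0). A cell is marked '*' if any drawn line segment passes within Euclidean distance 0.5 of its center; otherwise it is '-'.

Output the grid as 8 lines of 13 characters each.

Answer: -------------
-------------
-------------
-------------
-------------
-------------
******-------
-------------

Derivation:
Segment 0: (2,1) -> (5,1)
Segment 1: (5,1) -> (3,1)
Segment 2: (3,1) -> (1,1)
Segment 3: (1,1) -> (0,1)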